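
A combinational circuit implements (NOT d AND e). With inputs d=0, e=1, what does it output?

Substituting: (NOT 0 AND 1)
= 1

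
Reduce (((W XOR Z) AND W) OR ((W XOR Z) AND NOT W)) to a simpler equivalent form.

By distribution ((E AND v) OR (E AND NOT v) = E):
= (W XOR Z)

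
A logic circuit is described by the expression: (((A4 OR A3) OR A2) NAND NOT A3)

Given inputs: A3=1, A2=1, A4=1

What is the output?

Substituting: (((1 OR 1) OR 1) NAND NOT 1)
= 1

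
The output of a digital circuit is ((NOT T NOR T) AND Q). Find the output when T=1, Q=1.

Substituting: ((NOT 1 NOR 1) AND 1)
= 0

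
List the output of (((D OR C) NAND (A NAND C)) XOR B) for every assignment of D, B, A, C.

D | B | A | C | Output
----------------------
0 | 0 | 0 | 0 | 1
0 | 0 | 0 | 1 | 0
0 | 0 | 1 | 0 | 1
0 | 0 | 1 | 1 | 1
0 | 1 | 0 | 0 | 0
0 | 1 | 0 | 1 | 1
0 | 1 | 1 | 0 | 0
0 | 1 | 1 | 1 | 0
1 | 0 | 0 | 0 | 0
1 | 0 | 0 | 1 | 0
1 | 0 | 1 | 0 | 0
1 | 0 | 1 | 1 | 1
1 | 1 | 0 | 0 | 1
1 | 1 | 0 | 1 | 1
1 | 1 | 1 | 0 | 1
1 | 1 | 1 | 1 | 0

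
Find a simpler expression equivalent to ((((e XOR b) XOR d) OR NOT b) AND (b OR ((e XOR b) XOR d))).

By distribution ((E OR v) AND (E OR NOT v) = E):
= ((e XOR b) XOR d)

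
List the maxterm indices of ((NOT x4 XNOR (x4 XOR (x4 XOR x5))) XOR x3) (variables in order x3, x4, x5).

ΠM(0, 3, 5, 6) = (x3 OR x4 OR x5) AND (x3 OR NOT x4 OR NOT x5) AND (NOT x3 OR x4 OR NOT x5) AND (NOT x3 OR NOT x4 OR x5)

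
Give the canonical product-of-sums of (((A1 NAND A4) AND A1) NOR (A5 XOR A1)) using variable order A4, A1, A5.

ΠM(1, 2, 3, 5, 6) = (A4 OR A1 OR NOT A5) AND (A4 OR NOT A1 OR A5) AND (A4 OR NOT A1 OR NOT A5) AND (NOT A4 OR A1 OR NOT A5) AND (NOT A4 OR NOT A1 OR A5)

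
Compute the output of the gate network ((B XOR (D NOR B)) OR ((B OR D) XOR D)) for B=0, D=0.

Substituting: ((0 XOR (0 NOR 0)) OR ((0 OR 0) XOR 0))
= 1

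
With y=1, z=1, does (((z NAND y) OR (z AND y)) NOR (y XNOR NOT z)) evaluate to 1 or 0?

Substituting: (((1 NAND 1) OR (1 AND 1)) NOR (1 XNOR NOT 1))
= 0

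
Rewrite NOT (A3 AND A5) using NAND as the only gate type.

(((A3 NAND A5) NAND (A3 NAND A5)) NAND ((A3 NAND A5) NAND (A3 NAND A5)))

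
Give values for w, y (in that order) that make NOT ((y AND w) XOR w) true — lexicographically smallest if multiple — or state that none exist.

w=0, y=0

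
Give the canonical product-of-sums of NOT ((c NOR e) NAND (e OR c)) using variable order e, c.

ΠM(0, 1, 2, 3) = (e OR c) AND (e OR NOT c) AND (NOT e OR c) AND (NOT e OR NOT c)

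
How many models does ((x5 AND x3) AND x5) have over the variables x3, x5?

Satisfying assignments: (1,1)
Count: 1 out of 4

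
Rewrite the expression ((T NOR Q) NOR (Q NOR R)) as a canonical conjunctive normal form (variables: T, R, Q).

(T OR R OR Q) AND (T OR NOT R OR Q) AND (NOT T OR R OR Q)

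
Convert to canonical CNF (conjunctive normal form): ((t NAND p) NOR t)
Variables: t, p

(t OR p) AND (t OR NOT p) AND (NOT t OR p) AND (NOT t OR NOT p)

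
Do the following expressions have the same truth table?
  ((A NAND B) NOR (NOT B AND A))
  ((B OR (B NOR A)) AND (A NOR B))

No. Counterexample: with B=0, A=0, Expression 1 = 0 but Expression 2 = 1.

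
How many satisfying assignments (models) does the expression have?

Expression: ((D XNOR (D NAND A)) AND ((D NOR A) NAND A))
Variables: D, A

Satisfying assignments: (1,0)
Count: 1 out of 4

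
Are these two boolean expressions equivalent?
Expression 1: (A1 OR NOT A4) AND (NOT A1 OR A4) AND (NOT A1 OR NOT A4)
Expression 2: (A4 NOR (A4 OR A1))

Yes, they are equivalent — the two output columns agree on all 4 assignments:
A1 | A4 | Expression 1 | Expression 2
-------------------------------------
0 | 0 | 1 | 1
0 | 1 | 0 | 0
1 | 0 | 0 | 0
1 | 1 | 0 | 0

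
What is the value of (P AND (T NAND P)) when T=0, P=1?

Substituting: (1 AND (0 NAND 1))
= 1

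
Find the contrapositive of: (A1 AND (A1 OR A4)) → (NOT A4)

Contrapositive: A4 → NOT (A1 AND (A1 OR A4))
Note: A statement and its contrapositive are logically equivalent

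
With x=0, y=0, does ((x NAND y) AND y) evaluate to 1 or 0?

Substituting: ((0 NAND 0) AND 0)
= 0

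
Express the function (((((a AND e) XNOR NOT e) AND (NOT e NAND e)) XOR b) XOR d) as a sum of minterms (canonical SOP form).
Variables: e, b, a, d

Σm(1, 3, 4, 6, 8, 11, 13, 14) = (NOT e AND NOT b AND NOT a AND d) OR (NOT e AND NOT b AND a AND d) OR (NOT e AND b AND NOT a AND NOT d) OR (NOT e AND b AND a AND NOT d) OR (e AND NOT b AND NOT a AND NOT d) OR (e AND NOT b AND a AND d) OR (e AND b AND NOT a AND d) OR (e AND b AND a AND NOT d)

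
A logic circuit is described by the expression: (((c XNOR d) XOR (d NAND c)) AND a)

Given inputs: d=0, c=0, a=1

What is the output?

Substituting: (((0 XNOR 0) XOR (0 NAND 0)) AND 1)
= 0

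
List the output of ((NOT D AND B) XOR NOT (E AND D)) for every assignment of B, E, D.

B | E | D | Output
------------------
0 | 0 | 0 | 1
0 | 0 | 1 | 1
0 | 1 | 0 | 1
0 | 1 | 1 | 0
1 | 0 | 0 | 0
1 | 0 | 1 | 1
1 | 1 | 0 | 0
1 | 1 | 1 | 0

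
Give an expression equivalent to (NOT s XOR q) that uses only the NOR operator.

(((((s NOR s) NOR q) NOR ((s NOR s) NOR q)) NOR (((s NOR s) NOR q) NOR ((s NOR s) NOR q))) NOR (((((s NOR s) NOR (s NOR s)) NOR (q NOR q)) NOR (((s NOR s) NOR (s NOR s)) NOR (q NOR q))) NOR ((((s NOR s) NOR (s NOR s)) NOR (q NOR q)) NOR (((s NOR s) NOR (s NOR s)) NOR (q NOR q)))))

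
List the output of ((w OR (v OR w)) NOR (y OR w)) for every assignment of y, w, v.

y | w | v | Output
------------------
0 | 0 | 0 | 1
0 | 0 | 1 | 0
0 | 1 | 0 | 0
0 | 1 | 1 | 0
1 | 0 | 0 | 0
1 | 0 | 1 | 0
1 | 1 | 0 | 0
1 | 1 | 1 | 0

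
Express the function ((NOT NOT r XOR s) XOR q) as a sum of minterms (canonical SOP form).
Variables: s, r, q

Σm(1, 2, 4, 7) = (NOT s AND NOT r AND q) OR (NOT s AND r AND NOT q) OR (s AND NOT r AND NOT q) OR (s AND r AND q)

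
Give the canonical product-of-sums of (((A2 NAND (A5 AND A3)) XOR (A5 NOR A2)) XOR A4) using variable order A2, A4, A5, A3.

ΠM(0, 1, 6, 7, 11, 12, 13, 14) = (A2 OR A4 OR A5 OR A3) AND (A2 OR A4 OR A5 OR NOT A3) AND (A2 OR NOT A4 OR NOT A5 OR A3) AND (A2 OR NOT A4 OR NOT A5 OR NOT A3) AND (NOT A2 OR A4 OR NOT A5 OR NOT A3) AND (NOT A2 OR NOT A4 OR A5 OR A3) AND (NOT A2 OR NOT A4 OR A5 OR NOT A3) AND (NOT A2 OR NOT A4 OR NOT A5 OR A3)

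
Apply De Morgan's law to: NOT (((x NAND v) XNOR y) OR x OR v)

NOT ((x NAND v) XNOR y) AND NOT x AND NOT v
De Morgan's: NOT(OR of terms) = AND of negations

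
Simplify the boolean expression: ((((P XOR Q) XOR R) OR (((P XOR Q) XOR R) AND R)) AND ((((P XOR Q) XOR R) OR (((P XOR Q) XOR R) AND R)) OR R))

By absorption (E AND (E OR v) = E) then absorption (E OR (E AND v) = E):
= ((P XOR Q) XOR R)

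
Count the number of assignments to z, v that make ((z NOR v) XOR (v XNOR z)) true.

Satisfying assignments: (1,1)
Count: 1 out of 4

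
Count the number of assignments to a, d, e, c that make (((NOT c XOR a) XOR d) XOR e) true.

Satisfying assignments: (0,0,0,0), (0,0,1,1), (0,1,0,1), (0,1,1,0), (1,0,0,1), (1,0,1,0), (1,1,0,0), (1,1,1,1)
Count: 8 out of 16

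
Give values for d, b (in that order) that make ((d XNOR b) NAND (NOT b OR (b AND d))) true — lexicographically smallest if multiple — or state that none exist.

d=0, b=1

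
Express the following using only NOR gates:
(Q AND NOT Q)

((Q NOR Q) NOR ((Q NOR Q) NOR (Q NOR Q)))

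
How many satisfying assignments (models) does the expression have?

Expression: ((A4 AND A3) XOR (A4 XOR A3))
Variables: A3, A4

Satisfying assignments: (0,1), (1,0), (1,1)
Count: 3 out of 4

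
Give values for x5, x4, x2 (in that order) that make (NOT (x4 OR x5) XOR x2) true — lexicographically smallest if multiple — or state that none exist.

x5=0, x4=0, x2=0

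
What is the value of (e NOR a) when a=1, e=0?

Substituting: (0 NOR 1)
= 0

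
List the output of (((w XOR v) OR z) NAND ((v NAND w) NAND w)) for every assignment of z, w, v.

z | w | v | Output
------------------
0 | 0 | 0 | 1
0 | 0 | 1 | 0
0 | 1 | 0 | 1
0 | 1 | 1 | 1
1 | 0 | 0 | 0
1 | 0 | 1 | 0
1 | 1 | 0 | 1
1 | 1 | 1 | 0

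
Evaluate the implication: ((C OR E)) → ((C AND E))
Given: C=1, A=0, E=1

Antecedent ((C OR E)) = 1; consequent ((C AND E)) = 1.
1 → 1 = 1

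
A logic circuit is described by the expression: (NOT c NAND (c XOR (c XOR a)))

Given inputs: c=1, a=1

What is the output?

Substituting: (NOT 1 NAND (1 XOR (1 XOR 1)))
= 1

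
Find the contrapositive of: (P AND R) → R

Contrapositive: NOT R → NOT (P AND R)
Note: A statement and its contrapositive are logically equivalent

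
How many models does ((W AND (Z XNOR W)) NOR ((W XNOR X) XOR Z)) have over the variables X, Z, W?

Satisfying assignments: (0,0,1), (0,1,0), (1,0,0)
Count: 3 out of 8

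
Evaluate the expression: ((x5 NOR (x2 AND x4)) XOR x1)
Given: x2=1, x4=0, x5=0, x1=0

Substituting: ((0 NOR (1 AND 0)) XOR 0)
= 1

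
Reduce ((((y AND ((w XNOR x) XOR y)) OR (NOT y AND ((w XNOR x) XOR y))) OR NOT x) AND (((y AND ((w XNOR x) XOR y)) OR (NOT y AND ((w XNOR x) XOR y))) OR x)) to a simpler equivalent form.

By distribution ((E OR v) AND (E OR NOT v) = E) then distribution ((E AND v) OR (E AND NOT v) = E):
= ((w XNOR x) XOR y)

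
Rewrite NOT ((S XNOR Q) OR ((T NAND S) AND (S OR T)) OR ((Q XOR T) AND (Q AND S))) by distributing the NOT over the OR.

NOT (S XNOR Q) AND NOT ((T NAND S) AND (S OR T)) AND NOT ((Q XOR T) AND (Q AND S))
De Morgan's: NOT(OR of terms) = AND of negations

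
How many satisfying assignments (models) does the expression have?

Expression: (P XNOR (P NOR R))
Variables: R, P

Satisfying assignments: (1,0)
Count: 1 out of 4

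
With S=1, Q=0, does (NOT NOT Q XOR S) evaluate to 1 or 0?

Substituting: (NOT NOT 0 XOR 1)
= 1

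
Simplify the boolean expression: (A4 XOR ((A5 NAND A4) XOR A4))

By XOR self-cancellation ((E XOR v) XOR v = E):
= (A5 NAND A4)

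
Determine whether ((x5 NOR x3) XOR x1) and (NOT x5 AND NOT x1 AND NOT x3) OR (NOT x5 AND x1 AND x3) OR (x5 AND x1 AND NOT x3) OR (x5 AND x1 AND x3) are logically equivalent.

Yes, they are equivalent — the two output columns agree on all 8 assignments:
x5 | x1 | x3 | Expression 1 | Expression 2
------------------------------------------
0 | 0 | 0 | 1 | 1
0 | 0 | 1 | 0 | 0
0 | 1 | 0 | 0 | 0
0 | 1 | 1 | 1 | 1
1 | 0 | 0 | 0 | 0
1 | 0 | 1 | 0 | 0
1 | 1 | 0 | 1 | 1
1 | 1 | 1 | 1 | 1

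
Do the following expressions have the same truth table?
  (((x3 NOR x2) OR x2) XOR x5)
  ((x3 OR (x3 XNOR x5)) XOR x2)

No. Counterexample: with x2=0, x5=0, x3=1, Expression 1 = 0 but Expression 2 = 1.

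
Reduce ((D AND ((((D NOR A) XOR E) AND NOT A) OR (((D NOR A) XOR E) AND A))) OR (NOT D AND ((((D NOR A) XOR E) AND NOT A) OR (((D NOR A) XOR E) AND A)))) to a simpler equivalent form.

By distribution ((E AND v) OR (E AND NOT v) = E) then distribution ((E AND v) OR (E AND NOT v) = E):
= ((D NOR A) XOR E)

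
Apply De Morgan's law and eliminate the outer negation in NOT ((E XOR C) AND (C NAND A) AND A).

NOT (E XOR C) OR NOT (C NAND A) OR NOT A
De Morgan's: NOT(AND of terms) = OR of negations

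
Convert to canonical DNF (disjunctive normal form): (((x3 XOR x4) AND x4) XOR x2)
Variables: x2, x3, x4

(NOT x2 AND NOT x3 AND x4) OR (x2 AND NOT x3 AND NOT x4) OR (x2 AND x3 AND NOT x4) OR (x2 AND x3 AND x4)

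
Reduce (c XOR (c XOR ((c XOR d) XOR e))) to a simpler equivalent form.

By XOR self-cancellation ((E XOR v) XOR v = E):
= ((c XOR d) XOR e)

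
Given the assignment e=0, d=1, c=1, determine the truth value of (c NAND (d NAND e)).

Substituting: (1 NAND (1 NAND 0))
= 0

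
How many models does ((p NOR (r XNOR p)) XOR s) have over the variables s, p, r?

Satisfying assignments: (0,0,1), (1,0,0), (1,1,0), (1,1,1)
Count: 4 out of 8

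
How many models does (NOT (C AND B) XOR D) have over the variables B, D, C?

Satisfying assignments: (0,0,0), (0,0,1), (1,0,0), (1,1,1)
Count: 4 out of 8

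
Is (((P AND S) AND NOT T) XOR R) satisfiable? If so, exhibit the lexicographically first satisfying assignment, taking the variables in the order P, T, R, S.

P=0, T=0, R=1, S=0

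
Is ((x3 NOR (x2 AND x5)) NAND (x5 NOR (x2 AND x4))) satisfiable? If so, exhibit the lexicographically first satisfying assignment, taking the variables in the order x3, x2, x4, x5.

x3=0, x2=0, x4=0, x5=1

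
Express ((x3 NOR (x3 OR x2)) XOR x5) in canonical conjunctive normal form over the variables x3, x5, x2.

(x3 OR x5 OR NOT x2) AND (x3 OR NOT x5 OR x2) AND (NOT x3 OR x5 OR x2) AND (NOT x3 OR x5 OR NOT x2)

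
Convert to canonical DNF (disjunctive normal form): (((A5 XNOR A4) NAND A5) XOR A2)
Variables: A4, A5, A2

(NOT A4 AND NOT A5 AND NOT A2) OR (NOT A4 AND A5 AND NOT A2) OR (A4 AND NOT A5 AND NOT A2) OR (A4 AND A5 AND A2)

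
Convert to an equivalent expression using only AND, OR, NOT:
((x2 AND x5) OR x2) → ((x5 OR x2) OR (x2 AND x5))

NOT ((x2 AND x5) OR x2) OR ((x5 OR x2) OR (x2 AND x5))
(Implication elimination: A → B = NOT A OR B)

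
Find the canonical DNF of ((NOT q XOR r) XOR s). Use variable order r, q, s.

(NOT r AND NOT q AND NOT s) OR (NOT r AND q AND s) OR (r AND NOT q AND s) OR (r AND q AND NOT s)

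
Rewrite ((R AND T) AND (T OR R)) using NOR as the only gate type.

((((R NOR R) NOR (T NOR T)) NOR ((R NOR R) NOR (T NOR T))) NOR (((T NOR R) NOR (T NOR R)) NOR ((T NOR R) NOR (T NOR R))))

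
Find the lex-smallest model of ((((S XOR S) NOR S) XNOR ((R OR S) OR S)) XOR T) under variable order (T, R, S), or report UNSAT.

T=0, R=1, S=0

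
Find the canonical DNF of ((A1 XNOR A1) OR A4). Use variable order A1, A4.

(NOT A1 AND NOT A4) OR (NOT A1 AND A4) OR (A1 AND NOT A4) OR (A1 AND A4)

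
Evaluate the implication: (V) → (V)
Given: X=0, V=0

Antecedent (V) = 0; consequent (V) = 0.
0 → 0 = 1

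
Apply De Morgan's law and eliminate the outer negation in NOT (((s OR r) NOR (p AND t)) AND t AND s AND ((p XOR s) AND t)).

NOT ((s OR r) NOR (p AND t)) OR NOT t OR NOT s OR NOT ((p XOR s) AND t)
De Morgan's: NOT(AND of terms) = OR of negations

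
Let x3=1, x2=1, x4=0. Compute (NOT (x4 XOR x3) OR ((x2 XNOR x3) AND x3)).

Substituting: (NOT (0 XOR 1) OR ((1 XNOR 1) AND 1))
= 1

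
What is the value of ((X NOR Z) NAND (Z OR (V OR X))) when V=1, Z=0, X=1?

Substituting: ((1 NOR 0) NAND (0 OR (1 OR 1)))
= 1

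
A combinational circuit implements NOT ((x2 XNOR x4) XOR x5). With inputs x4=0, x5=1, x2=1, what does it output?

Substituting: NOT ((1 XNOR 0) XOR 1)
= 0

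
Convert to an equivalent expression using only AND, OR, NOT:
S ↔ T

(S AND T) OR (NOT S AND NOT T)
(Biconditional = both true or both false)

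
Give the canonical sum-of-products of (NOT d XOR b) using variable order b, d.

Σm(0, 3) = (NOT b AND NOT d) OR (b AND d)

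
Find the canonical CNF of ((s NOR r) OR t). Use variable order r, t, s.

(r OR t OR NOT s) AND (NOT r OR t OR s) AND (NOT r OR t OR NOT s)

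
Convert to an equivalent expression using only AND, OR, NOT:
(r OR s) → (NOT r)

NOT (r OR s) OR (NOT r)
(Implication elimination: A → B = NOT A OR B)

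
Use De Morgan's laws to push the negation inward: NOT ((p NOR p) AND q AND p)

NOT (p NOR p) OR NOT q OR NOT p
De Morgan's: NOT(AND of terms) = OR of negations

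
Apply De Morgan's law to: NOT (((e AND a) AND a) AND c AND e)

NOT ((e AND a) AND a) OR NOT c OR NOT e
De Morgan's: NOT(AND of terms) = OR of negations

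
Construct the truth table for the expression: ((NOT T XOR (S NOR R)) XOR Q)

Q | R | T | S | Output
----------------------
0 | 0 | 0 | 0 | 0
0 | 0 | 0 | 1 | 1
0 | 0 | 1 | 0 | 1
0 | 0 | 1 | 1 | 0
0 | 1 | 0 | 0 | 1
0 | 1 | 0 | 1 | 1
0 | 1 | 1 | 0 | 0
0 | 1 | 1 | 1 | 0
1 | 0 | 0 | 0 | 1
1 | 0 | 0 | 1 | 0
1 | 0 | 1 | 0 | 0
1 | 0 | 1 | 1 | 1
1 | 1 | 0 | 0 | 0
1 | 1 | 0 | 1 | 0
1 | 1 | 1 | 0 | 1
1 | 1 | 1 | 1 | 1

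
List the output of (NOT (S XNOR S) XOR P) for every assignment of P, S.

P | S | Output
--------------
0 | 0 | 0
0 | 1 | 0
1 | 0 | 1
1 | 1 | 1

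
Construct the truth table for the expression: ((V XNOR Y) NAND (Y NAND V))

Y | V | Output
--------------
0 | 0 | 0
0 | 1 | 1
1 | 0 | 1
1 | 1 | 1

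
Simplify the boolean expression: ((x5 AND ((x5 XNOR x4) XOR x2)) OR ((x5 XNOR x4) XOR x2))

By absorption (E OR (E AND v) = E):
= ((x5 XNOR x4) XOR x2)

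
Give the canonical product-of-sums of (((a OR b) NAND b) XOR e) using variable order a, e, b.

ΠM(1, 2, 5, 6) = (a OR e OR NOT b) AND (a OR NOT e OR b) AND (NOT a OR e OR NOT b) AND (NOT a OR NOT e OR b)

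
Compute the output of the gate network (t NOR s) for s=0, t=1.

Substituting: (1 NOR 0)
= 0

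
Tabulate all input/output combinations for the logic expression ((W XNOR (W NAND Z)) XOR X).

X | W | Z | Output
------------------
0 | 0 | 0 | 0
0 | 0 | 1 | 0
0 | 1 | 0 | 1
0 | 1 | 1 | 0
1 | 0 | 0 | 1
1 | 0 | 1 | 1
1 | 1 | 0 | 0
1 | 1 | 1 | 1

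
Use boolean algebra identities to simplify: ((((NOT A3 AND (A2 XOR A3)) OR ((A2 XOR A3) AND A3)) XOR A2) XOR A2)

By XOR self-cancellation ((E XOR v) XOR v = E) then distribution ((E AND v) OR (E AND NOT v) = E):
= (A2 XOR A3)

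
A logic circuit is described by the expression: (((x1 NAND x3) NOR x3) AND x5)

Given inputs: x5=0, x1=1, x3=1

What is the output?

Substituting: (((1 NAND 1) NOR 1) AND 0)
= 0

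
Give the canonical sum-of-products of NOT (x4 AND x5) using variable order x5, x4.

Σm(0, 1, 2) = (NOT x5 AND NOT x4) OR (NOT x5 AND x4) OR (x5 AND NOT x4)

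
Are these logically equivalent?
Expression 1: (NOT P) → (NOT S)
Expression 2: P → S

No, Inverse is not equivalent to original (counterexample: P=0, R=0, S=1)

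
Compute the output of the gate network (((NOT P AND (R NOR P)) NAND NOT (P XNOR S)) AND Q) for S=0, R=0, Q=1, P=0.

Substituting: (((NOT 0 AND (0 NOR 0)) NAND NOT (0 XNOR 0)) AND 1)
= 1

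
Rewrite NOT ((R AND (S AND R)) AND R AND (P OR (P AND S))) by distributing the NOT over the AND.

NOT (R AND (S AND R)) OR NOT R OR NOT (P OR (P AND S))
De Morgan's: NOT(AND of terms) = OR of negations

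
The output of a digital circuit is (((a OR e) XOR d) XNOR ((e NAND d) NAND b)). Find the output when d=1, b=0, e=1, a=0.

Substituting: (((0 OR 1) XOR 1) XNOR ((1 NAND 1) NAND 0))
= 0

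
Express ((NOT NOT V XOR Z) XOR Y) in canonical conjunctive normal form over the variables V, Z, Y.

(V OR Z OR Y) AND (V OR NOT Z OR NOT Y) AND (NOT V OR Z OR NOT Y) AND (NOT V OR NOT Z OR Y)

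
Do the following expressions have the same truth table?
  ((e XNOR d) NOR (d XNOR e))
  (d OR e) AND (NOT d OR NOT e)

Yes, they are equivalent — the two output columns agree on all 4 assignments:
d | e | Expression 1 | Expression 2
-----------------------------------
0 | 0 | 0 | 0
0 | 1 | 1 | 1
1 | 0 | 1 | 1
1 | 1 | 0 | 0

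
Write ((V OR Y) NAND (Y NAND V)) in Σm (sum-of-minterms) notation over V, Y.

Σm(0, 3) = (NOT V AND NOT Y) OR (V AND Y)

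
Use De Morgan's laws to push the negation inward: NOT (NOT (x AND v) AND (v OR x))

(x AND v) OR NOT (v OR x)
De Morgan's: NOT(AND of terms) = OR of negations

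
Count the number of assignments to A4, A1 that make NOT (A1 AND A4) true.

Satisfying assignments: (0,0), (0,1), (1,0)
Count: 3 out of 4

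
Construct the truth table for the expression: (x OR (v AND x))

v | x | Output
--------------
0 | 0 | 0
0 | 1 | 1
1 | 0 | 0
1 | 1 | 1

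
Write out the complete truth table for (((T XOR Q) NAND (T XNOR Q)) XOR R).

T | R | Q | Output
------------------
0 | 0 | 0 | 1
0 | 0 | 1 | 1
0 | 1 | 0 | 0
0 | 1 | 1 | 0
1 | 0 | 0 | 1
1 | 0 | 1 | 1
1 | 1 | 0 | 0
1 | 1 | 1 | 0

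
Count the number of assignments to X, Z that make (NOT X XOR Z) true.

Satisfying assignments: (0,0), (1,1)
Count: 2 out of 4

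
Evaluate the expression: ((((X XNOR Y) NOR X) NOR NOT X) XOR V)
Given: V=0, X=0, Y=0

Substituting: ((((0 XNOR 0) NOR 0) NOR NOT 0) XOR 0)
= 0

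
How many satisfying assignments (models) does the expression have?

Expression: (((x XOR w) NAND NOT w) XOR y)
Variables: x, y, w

Satisfying assignments: (0,0,0), (0,0,1), (1,0,1), (1,1,0)
Count: 4 out of 8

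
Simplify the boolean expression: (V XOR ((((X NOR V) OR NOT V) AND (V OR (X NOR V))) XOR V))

By XOR self-cancellation ((E XOR v) XOR v = E) then distribution ((E OR v) AND (E OR NOT v) = E):
= (X NOR V)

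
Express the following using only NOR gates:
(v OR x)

((v NOR x) NOR (v NOR x))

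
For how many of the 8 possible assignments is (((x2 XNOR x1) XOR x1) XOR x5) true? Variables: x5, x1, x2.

Satisfying assignments: (0,0,0), (0,1,0), (1,0,1), (1,1,1)
Count: 4 out of 8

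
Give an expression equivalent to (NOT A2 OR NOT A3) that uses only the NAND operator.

(((A2 NAND A2) NAND (A2 NAND A2)) NAND ((A3 NAND A3) NAND (A3 NAND A3)))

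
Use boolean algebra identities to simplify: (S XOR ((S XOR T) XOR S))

By XOR self-cancellation ((E XOR v) XOR v = E):
= (S XOR T)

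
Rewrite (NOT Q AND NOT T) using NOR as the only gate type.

(((Q NOR Q) NOR (Q NOR Q)) NOR ((T NOR T) NOR (T NOR T)))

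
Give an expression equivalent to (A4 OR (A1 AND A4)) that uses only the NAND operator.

((A4 NAND A4) NAND (((A1 NAND A4) NAND (A1 NAND A4)) NAND ((A1 NAND A4) NAND (A1 NAND A4))))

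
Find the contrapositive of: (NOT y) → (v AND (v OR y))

Contrapositive: NOT (v AND (v OR y)) → y
Note: A statement and its contrapositive are logically equivalent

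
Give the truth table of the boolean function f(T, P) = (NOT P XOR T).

T | P | Output
--------------
0 | 0 | 1
0 | 1 | 0
1 | 0 | 0
1 | 1 | 1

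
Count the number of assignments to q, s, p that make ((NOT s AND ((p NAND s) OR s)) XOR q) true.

Satisfying assignments: (0,0,0), (0,0,1), (1,1,0), (1,1,1)
Count: 4 out of 8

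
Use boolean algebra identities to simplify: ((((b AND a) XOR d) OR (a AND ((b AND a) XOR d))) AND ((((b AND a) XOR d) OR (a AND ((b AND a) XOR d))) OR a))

By absorption (E AND (E OR v) = E) then absorption (E OR (E AND v) = E):
= ((b AND a) XOR d)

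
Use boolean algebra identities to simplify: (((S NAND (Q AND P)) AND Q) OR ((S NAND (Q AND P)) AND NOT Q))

By distribution ((E AND v) OR (E AND NOT v) = E):
= (S NAND (Q AND P))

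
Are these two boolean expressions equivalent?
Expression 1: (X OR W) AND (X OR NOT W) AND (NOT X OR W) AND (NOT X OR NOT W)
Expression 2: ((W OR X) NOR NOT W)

Yes, they are equivalent — the two output columns agree on all 4 assignments:
X | W | Expression 1 | Expression 2
-----------------------------------
0 | 0 | 0 | 0
0 | 1 | 0 | 0
1 | 0 | 0 | 0
1 | 1 | 0 | 0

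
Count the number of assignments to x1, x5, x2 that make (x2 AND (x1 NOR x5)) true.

Satisfying assignments: (0,0,1)
Count: 1 out of 8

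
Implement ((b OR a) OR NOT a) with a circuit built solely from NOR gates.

((((b NOR a) NOR (b NOR a)) NOR (a NOR a)) NOR (((b NOR a) NOR (b NOR a)) NOR (a NOR a)))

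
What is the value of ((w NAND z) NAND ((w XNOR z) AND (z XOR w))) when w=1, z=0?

Substituting: ((1 NAND 0) NAND ((1 XNOR 0) AND (0 XOR 1)))
= 1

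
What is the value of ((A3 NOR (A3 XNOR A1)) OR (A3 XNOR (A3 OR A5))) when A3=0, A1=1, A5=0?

Substituting: ((0 NOR (0 XNOR 1)) OR (0 XNOR (0 OR 0)))
= 1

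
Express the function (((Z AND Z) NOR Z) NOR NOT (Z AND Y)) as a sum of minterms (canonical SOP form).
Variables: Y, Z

Σm(3) = (Y AND Z)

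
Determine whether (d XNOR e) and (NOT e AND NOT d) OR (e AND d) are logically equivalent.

Yes, they are equivalent — the two output columns agree on all 4 assignments:
e | d | Expression 1 | Expression 2
-----------------------------------
0 | 0 | 1 | 1
0 | 1 | 0 | 0
1 | 0 | 0 | 0
1 | 1 | 1 | 1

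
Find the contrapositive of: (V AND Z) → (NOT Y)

Contrapositive: Y → NOT (V AND Z)
Note: A statement and its contrapositive are logically equivalent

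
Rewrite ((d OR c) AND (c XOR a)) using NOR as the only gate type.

((((d NOR c) NOR (d NOR c)) NOR ((d NOR c) NOR (d NOR c))) NOR (((((c NOR a) NOR (c NOR a)) NOR ((c NOR a) NOR (c NOR a))) NOR ((((c NOR c) NOR (a NOR a)) NOR ((c NOR c) NOR (a NOR a))) NOR (((c NOR c) NOR (a NOR a)) NOR ((c NOR c) NOR (a NOR a))))) NOR ((((c NOR a) NOR (c NOR a)) NOR ((c NOR a) NOR (c NOR a))) NOR ((((c NOR c) NOR (a NOR a)) NOR ((c NOR c) NOR (a NOR a))) NOR (((c NOR c) NOR (a NOR a)) NOR ((c NOR c) NOR (a NOR a)))))))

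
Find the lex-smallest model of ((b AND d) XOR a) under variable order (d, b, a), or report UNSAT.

d=0, b=0, a=1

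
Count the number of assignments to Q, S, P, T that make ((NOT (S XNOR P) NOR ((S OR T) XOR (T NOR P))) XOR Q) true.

Satisfying assignments: (1,0,0,0), (1,0,0,1), (1,0,1,0), (1,0,1,1), (1,1,0,0), (1,1,0,1), (1,1,1,0), (1,1,1,1)
Count: 8 out of 16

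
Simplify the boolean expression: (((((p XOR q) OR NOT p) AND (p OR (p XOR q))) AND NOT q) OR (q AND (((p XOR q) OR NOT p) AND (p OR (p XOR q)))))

By distribution ((E AND v) OR (E AND NOT v) = E) then distribution ((E OR v) AND (E OR NOT v) = E):
= (p XOR q)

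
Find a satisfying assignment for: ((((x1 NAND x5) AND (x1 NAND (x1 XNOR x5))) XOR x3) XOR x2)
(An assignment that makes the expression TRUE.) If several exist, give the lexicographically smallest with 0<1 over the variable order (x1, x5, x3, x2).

x1=0, x5=0, x3=0, x2=0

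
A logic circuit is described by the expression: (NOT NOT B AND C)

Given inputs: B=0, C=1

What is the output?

Substituting: (NOT NOT 0 AND 1)
= 0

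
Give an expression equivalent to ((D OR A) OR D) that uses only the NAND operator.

((((D NAND D) NAND (A NAND A)) NAND ((D NAND D) NAND (A NAND A))) NAND (D NAND D))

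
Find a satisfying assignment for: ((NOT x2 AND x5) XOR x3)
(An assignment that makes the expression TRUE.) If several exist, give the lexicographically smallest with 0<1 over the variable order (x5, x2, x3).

x5=0, x2=0, x3=1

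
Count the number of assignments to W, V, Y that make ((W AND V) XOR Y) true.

Satisfying assignments: (0,0,1), (0,1,1), (1,0,1), (1,1,0)
Count: 4 out of 8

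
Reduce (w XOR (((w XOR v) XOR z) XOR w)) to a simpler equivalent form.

By XOR self-cancellation ((E XOR v) XOR v = E):
= ((w XOR v) XOR z)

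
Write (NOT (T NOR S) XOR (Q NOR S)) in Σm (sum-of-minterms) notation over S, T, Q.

Σm(0, 3, 4, 5, 6, 7) = (NOT S AND NOT T AND NOT Q) OR (NOT S AND T AND Q) OR (S AND NOT T AND NOT Q) OR (S AND NOT T AND Q) OR (S AND T AND NOT Q) OR (S AND T AND Q)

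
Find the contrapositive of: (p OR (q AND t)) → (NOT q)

Contrapositive: q → NOT (p OR (q AND t))
Note: A statement and its contrapositive are logically equivalent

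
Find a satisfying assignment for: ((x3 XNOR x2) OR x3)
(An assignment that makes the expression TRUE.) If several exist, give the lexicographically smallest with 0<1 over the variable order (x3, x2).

x3=0, x2=0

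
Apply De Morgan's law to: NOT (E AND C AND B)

NOT E OR NOT C OR NOT B
De Morgan's: NOT(AND of terms) = OR of negations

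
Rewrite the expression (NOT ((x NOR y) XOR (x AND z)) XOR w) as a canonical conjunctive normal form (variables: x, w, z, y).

(x OR w OR z OR y) AND (x OR w OR NOT z OR y) AND (x OR NOT w OR z OR NOT y) AND (x OR NOT w OR NOT z OR NOT y) AND (NOT x OR w OR NOT z OR y) AND (NOT x OR w OR NOT z OR NOT y) AND (NOT x OR NOT w OR z OR y) AND (NOT x OR NOT w OR z OR NOT y)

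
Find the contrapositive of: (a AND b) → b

Contrapositive: NOT b → NOT (a AND b)
Note: A statement and its contrapositive are logically equivalent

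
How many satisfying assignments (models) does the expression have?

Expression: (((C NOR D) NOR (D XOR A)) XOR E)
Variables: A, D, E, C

Satisfying assignments: (0,0,0,1), (0,0,1,0), (0,1,1,0), (0,1,1,1), (1,0,1,0), (1,0,1,1), (1,1,0,0), (1,1,0,1)
Count: 8 out of 16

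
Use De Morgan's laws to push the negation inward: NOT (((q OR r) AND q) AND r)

NOT ((q OR r) AND q) OR NOT r
De Morgan's: NOT(AND of terms) = OR of negations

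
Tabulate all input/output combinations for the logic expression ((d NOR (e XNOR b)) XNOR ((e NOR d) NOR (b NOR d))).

b | d | e | Output
------------------
0 | 0 | 0 | 1
0 | 0 | 1 | 0
0 | 1 | 0 | 0
0 | 1 | 1 | 0
1 | 0 | 0 | 0
1 | 0 | 1 | 0
1 | 1 | 0 | 0
1 | 1 | 1 | 0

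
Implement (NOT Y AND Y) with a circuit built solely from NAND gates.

(((Y NAND Y) NAND Y) NAND ((Y NAND Y) NAND Y))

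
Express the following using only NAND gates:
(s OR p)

((s NAND s) NAND (p NAND p))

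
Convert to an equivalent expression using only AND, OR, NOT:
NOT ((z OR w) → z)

(z OR w) AND NOT z
(Negated implication: NOT(A → B) = A AND NOT B)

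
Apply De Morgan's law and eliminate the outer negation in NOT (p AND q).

NOT p OR NOT q
De Morgan's: NOT(AND of terms) = OR of negations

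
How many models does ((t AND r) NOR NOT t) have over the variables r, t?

Satisfying assignments: (0,1)
Count: 1 out of 4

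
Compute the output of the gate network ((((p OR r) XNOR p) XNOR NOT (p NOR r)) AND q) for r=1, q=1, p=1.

Substituting: ((((1 OR 1) XNOR 1) XNOR NOT (1 NOR 1)) AND 1)
= 1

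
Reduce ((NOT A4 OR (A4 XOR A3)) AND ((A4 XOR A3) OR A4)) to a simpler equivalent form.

By distribution ((E OR v) AND (E OR NOT v) = E):
= (A4 XOR A3)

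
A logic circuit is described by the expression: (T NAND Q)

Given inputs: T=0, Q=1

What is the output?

Substituting: (0 NAND 1)
= 1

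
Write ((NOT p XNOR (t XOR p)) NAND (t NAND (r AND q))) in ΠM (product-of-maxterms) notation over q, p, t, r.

ΠM(2, 3, 6, 7, 10, 14) = (q OR p OR NOT t OR r) AND (q OR p OR NOT t OR NOT r) AND (q OR NOT p OR NOT t OR r) AND (q OR NOT p OR NOT t OR NOT r) AND (NOT q OR p OR NOT t OR r) AND (NOT q OR NOT p OR NOT t OR r)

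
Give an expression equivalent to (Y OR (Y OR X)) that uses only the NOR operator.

((Y NOR ((Y NOR X) NOR (Y NOR X))) NOR (Y NOR ((Y NOR X) NOR (Y NOR X))))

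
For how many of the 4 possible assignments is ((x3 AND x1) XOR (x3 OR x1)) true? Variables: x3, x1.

Satisfying assignments: (0,1), (1,0)
Count: 2 out of 4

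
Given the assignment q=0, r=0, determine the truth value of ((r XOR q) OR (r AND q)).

Substituting: ((0 XOR 0) OR (0 AND 0))
= 0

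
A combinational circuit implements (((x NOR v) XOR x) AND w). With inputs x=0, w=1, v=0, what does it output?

Substituting: (((0 NOR 0) XOR 0) AND 1)
= 1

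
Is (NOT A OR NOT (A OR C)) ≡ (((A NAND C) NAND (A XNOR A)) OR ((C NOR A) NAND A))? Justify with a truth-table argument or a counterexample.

No. Counterexample: with A=1, C=0, Expression 1 = 0 but Expression 2 = 1.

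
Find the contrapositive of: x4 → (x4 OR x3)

Contrapositive: NOT (x4 OR x3) → NOT x4
Note: A statement and its contrapositive are logically equivalent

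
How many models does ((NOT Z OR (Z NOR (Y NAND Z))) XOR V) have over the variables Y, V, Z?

Satisfying assignments: (0,0,0), (0,1,1), (1,0,0), (1,1,1)
Count: 4 out of 8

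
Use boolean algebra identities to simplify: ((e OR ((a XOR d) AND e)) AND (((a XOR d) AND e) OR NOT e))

By distribution ((E OR v) AND (E OR NOT v) = E):
= ((a XOR d) AND e)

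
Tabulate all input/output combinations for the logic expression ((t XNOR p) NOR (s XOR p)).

t | s | p | Output
------------------
0 | 0 | 0 | 0
0 | 0 | 1 | 0
0 | 1 | 0 | 0
0 | 1 | 1 | 1
1 | 0 | 0 | 1
1 | 0 | 1 | 0
1 | 1 | 0 | 0
1 | 1 | 1 | 0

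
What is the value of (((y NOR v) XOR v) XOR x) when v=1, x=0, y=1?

Substituting: (((1 NOR 1) XOR 1) XOR 0)
= 1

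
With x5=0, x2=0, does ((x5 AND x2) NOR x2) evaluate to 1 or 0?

Substituting: ((0 AND 0) NOR 0)
= 1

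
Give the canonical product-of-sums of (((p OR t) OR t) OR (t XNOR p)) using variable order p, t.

ΠM() = TRUE (no maxterms)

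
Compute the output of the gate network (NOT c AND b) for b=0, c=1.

Substituting: (NOT 1 AND 0)
= 0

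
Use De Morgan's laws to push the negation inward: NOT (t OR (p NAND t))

NOT t AND NOT (p NAND t)
De Morgan's: NOT(OR of terms) = AND of negations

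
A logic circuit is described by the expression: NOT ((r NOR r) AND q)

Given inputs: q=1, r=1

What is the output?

Substituting: NOT ((1 NOR 1) AND 1)
= 1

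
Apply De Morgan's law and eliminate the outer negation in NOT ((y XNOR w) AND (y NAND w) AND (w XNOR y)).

NOT (y XNOR w) OR NOT (y NAND w) OR NOT (w XNOR y)
De Morgan's: NOT(AND of terms) = OR of negations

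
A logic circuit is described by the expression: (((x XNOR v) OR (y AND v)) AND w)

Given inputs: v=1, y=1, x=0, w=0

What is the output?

Substituting: (((0 XNOR 1) OR (1 AND 1)) AND 0)
= 0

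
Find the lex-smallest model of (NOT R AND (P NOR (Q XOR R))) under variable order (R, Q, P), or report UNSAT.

R=0, Q=0, P=0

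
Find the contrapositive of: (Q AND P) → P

Contrapositive: NOT P → NOT (Q AND P)
Note: A statement and its contrapositive are logically equivalent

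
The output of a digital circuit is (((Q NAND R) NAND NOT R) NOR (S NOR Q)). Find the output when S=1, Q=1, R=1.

Substituting: (((1 NAND 1) NAND NOT 1) NOR (1 NOR 1))
= 0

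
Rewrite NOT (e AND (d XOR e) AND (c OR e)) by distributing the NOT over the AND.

NOT e OR NOT (d XOR e) OR NOT (c OR e)
De Morgan's: NOT(AND of terms) = OR of negations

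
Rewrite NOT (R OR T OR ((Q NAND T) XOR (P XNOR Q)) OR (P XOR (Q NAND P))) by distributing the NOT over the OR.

NOT R AND NOT T AND NOT ((Q NAND T) XOR (P XNOR Q)) AND NOT (P XOR (Q NAND P))
De Morgan's: NOT(OR of terms) = AND of negations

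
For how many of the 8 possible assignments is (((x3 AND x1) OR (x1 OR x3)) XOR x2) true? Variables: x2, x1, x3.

Satisfying assignments: (0,0,1), (0,1,0), (0,1,1), (1,0,0)
Count: 4 out of 8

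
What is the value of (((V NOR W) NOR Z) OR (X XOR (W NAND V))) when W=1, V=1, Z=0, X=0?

Substituting: (((1 NOR 1) NOR 0) OR (0 XOR (1 NAND 1)))
= 1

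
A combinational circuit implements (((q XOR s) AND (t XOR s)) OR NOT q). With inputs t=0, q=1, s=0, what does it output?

Substituting: (((1 XOR 0) AND (0 XOR 0)) OR NOT 1)
= 0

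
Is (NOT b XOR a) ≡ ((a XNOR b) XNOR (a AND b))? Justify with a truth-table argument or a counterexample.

No. Counterexample: with a=0, b=0, Expression 1 = 1 but Expression 2 = 0.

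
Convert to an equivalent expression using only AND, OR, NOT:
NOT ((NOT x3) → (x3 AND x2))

(NOT x3) AND NOT (x3 AND x2)
(Negated implication: NOT(A → B) = A AND NOT B)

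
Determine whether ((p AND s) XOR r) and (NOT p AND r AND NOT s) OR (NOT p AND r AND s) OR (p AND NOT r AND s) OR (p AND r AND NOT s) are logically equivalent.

Yes, they are equivalent — the two output columns agree on all 8 assignments:
p | r | s | Expression 1 | Expression 2
---------------------------------------
0 | 0 | 0 | 0 | 0
0 | 0 | 1 | 0 | 0
0 | 1 | 0 | 1 | 1
0 | 1 | 1 | 1 | 1
1 | 0 | 0 | 0 | 0
1 | 0 | 1 | 1 | 1
1 | 1 | 0 | 1 | 1
1 | 1 | 1 | 0 | 0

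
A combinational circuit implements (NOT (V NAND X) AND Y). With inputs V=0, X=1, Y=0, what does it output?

Substituting: (NOT (0 NAND 1) AND 0)
= 0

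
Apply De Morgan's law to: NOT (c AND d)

NOT c OR NOT d
De Morgan's: NOT(AND of terms) = OR of negations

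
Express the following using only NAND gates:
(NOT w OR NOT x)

(((w NAND w) NAND (w NAND w)) NAND ((x NAND x) NAND (x NAND x)))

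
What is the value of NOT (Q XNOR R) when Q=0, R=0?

Substituting: NOT (0 XNOR 0)
= 0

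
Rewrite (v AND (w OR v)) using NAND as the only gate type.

((v NAND ((w NAND w) NAND (v NAND v))) NAND (v NAND ((w NAND w) NAND (v NAND v))))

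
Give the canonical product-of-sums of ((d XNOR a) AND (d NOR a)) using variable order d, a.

ΠM(1, 2, 3) = (d OR NOT a) AND (NOT d OR a) AND (NOT d OR NOT a)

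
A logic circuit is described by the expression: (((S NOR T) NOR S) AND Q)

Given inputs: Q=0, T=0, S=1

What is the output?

Substituting: (((1 NOR 0) NOR 1) AND 0)
= 0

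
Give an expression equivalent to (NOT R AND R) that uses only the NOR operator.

(((R NOR R) NOR (R NOR R)) NOR (R NOR R))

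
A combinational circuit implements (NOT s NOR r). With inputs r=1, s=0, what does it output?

Substituting: (NOT 0 NOR 1)
= 0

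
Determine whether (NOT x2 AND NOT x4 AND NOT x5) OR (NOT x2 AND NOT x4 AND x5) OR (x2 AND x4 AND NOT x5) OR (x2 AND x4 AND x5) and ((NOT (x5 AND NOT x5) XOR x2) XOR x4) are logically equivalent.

Yes, they are equivalent — the two output columns agree on all 8 assignments:
x2 | x4 | x5 | Expression 1 | Expression 2
------------------------------------------
0 | 0 | 0 | 1 | 1
0 | 0 | 1 | 1 | 1
0 | 1 | 0 | 0 | 0
0 | 1 | 1 | 0 | 0
1 | 0 | 0 | 0 | 0
1 | 0 | 1 | 0 | 0
1 | 1 | 0 | 1 | 1
1 | 1 | 1 | 1 | 1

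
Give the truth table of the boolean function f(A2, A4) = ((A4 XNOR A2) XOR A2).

A2 | A4 | Output
----------------
0 | 0 | 1
0 | 1 | 0
1 | 0 | 1
1 | 1 | 0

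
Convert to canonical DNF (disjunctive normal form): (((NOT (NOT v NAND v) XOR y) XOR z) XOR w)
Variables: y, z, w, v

(NOT y AND NOT z AND w AND NOT v) OR (NOT y AND NOT z AND w AND v) OR (NOT y AND z AND NOT w AND NOT v) OR (NOT y AND z AND NOT w AND v) OR (y AND NOT z AND NOT w AND NOT v) OR (y AND NOT z AND NOT w AND v) OR (y AND z AND w AND NOT v) OR (y AND z AND w AND v)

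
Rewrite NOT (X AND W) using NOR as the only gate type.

(((X NOR X) NOR (W NOR W)) NOR ((X NOR X) NOR (W NOR W)))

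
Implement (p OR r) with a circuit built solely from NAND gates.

((p NAND p) NAND (r NAND r))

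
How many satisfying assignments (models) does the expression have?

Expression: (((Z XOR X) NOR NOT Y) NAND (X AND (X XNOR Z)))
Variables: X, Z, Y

Satisfying assignments: (0,0,0), (0,0,1), (0,1,0), (0,1,1), (1,0,0), (1,0,1), (1,1,0)
Count: 7 out of 8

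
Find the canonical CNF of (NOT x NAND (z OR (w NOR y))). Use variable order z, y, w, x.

(z OR y OR w OR x) AND (NOT z OR y OR w OR x) AND (NOT z OR y OR NOT w OR x) AND (NOT z OR NOT y OR w OR x) AND (NOT z OR NOT y OR NOT w OR x)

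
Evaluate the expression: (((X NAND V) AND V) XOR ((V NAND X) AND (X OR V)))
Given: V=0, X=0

Substituting: (((0 NAND 0) AND 0) XOR ((0 NAND 0) AND (0 OR 0)))
= 0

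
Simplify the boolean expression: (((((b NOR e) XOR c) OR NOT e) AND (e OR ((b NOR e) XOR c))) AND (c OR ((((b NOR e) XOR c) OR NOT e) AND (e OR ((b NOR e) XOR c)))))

By absorption (E AND (E OR v) = E) then distribution ((E OR v) AND (E OR NOT v) = E):
= ((b NOR e) XOR c)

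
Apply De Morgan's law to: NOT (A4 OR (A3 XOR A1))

NOT A4 AND NOT (A3 XOR A1)
De Morgan's: NOT(OR of terms) = AND of negations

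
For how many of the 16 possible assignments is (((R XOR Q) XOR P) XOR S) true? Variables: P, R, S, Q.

Satisfying assignments: (0,0,0,1), (0,0,1,0), (0,1,0,0), (0,1,1,1), (1,0,0,0), (1,0,1,1), (1,1,0,1), (1,1,1,0)
Count: 8 out of 16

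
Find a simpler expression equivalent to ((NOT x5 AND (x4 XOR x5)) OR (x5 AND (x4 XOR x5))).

By distribution ((E AND v) OR (E AND NOT v) = E):
= (x4 XOR x5)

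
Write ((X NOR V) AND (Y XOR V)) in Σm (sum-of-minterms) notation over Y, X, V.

Σm(4) = (Y AND NOT X AND NOT V)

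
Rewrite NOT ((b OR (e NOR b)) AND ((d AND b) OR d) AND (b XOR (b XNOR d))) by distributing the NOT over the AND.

NOT (b OR (e NOR b)) OR NOT ((d AND b) OR d) OR NOT (b XOR (b XNOR d))
De Morgan's: NOT(AND of terms) = OR of negations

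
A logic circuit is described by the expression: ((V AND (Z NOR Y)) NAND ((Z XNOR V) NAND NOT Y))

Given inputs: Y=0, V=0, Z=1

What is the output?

Substituting: ((0 AND (1 NOR 0)) NAND ((1 XNOR 0) NAND NOT 0))
= 1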